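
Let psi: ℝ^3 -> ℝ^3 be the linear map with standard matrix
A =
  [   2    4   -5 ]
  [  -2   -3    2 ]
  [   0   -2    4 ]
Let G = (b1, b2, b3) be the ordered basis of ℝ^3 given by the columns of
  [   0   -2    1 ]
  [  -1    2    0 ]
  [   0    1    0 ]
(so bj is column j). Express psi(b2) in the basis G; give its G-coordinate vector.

Column 2 of [psi]_G is the G-coordinate vector of psi(b2).
In standard coordinates psi(b2) = A b2 = (-1, 0, 0).
Converting to G: (-1, 0, 0) = 0·b1 + 0·b2 - b3, so the coordinate vector is (0, 0, -1).

(0, 0, -1)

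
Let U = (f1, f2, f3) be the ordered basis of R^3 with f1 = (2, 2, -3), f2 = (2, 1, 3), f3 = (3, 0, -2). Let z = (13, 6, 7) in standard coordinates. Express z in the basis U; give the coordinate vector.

(1, 4, 1)

Write z = c_1 f1 + ... + c_3 f3 and solve for the c_i.
Row-reducing the augmented matrix [M | z] gives c = (1, 4, 1).
Check: f1 + 4f2 + f3 = (13, 6, 7).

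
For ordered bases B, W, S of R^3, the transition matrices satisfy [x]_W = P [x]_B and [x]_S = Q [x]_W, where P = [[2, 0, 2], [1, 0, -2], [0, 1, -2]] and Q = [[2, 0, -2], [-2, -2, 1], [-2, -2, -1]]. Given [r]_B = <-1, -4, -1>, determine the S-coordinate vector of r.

Composing the changes, [r]_S = Q P [r]_B.
Q P = [[4, -2, 8], [-6, 1, -2], [-6, -1, 2]]; applying this to <-1, -4, -1> gives <-4, 4, 8>.

<-4, 4, 8>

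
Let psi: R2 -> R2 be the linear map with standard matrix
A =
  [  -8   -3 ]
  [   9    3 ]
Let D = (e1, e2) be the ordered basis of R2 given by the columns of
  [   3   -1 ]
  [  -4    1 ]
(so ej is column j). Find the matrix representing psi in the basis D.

[[-3, 1], [3, -2]]

With P the matrix whose columns are e1, e2, [psi]_D = P^(-1) A P.
Column by column: psi(e1) = A e1 = [-12, 15]; its D-coordinates [-3, 3] give column 1.
Continuing for each basis vector yields [psi]_D = [[-3, 1], [3, -2]].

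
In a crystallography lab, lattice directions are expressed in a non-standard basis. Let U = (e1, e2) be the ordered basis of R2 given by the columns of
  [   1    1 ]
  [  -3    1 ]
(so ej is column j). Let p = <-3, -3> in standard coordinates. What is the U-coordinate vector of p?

<0, -3>

[p]_U is the unique c with M c = p, where M has columns e1, e2.
System: c_1 + c_2 = -3, -3c_1 + c_2 = -3; solving gives c_1 = 0, c_2 = -3.
Check: 0·e1 - 3e2 = <-3, -3>.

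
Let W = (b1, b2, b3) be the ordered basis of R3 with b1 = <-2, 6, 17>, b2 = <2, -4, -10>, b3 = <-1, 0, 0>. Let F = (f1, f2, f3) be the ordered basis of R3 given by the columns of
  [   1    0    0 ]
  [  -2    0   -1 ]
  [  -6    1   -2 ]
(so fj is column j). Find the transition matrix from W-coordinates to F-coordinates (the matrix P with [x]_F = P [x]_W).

[[-2, 2, -1], [1, 2, -2], [-2, 0, 2]]

Column j of P is [bj]_F, since P maps W-coordinates to F-coordinates.
Expressing b1 in F: b1 = -2f1 + f2 - 2f3, so column 1 of P is <-2, 1, -2>.
Doing the same for each bj gives P = [[-2, 2, -1], [1, 2, -2], [-2, 0, 2]].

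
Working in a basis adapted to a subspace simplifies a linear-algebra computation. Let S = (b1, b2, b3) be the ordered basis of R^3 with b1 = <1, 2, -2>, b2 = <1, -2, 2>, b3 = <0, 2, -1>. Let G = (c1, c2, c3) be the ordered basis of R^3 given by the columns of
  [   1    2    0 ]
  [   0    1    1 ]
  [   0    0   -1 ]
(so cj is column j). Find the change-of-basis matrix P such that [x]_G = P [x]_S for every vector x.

[[1, 1, -2], [0, 0, 1], [2, -2, 1]]

Column j of P is [bj]_G, since P maps S-coordinates to G-coordinates.
Expressing b1 in G: b1 = c1 + 0·c2 + 2c3, so column 1 of P is <1, 0, 2>.
Doing the same for each bj gives P = [[1, 1, -2], [0, 0, 1], [2, -2, 1]].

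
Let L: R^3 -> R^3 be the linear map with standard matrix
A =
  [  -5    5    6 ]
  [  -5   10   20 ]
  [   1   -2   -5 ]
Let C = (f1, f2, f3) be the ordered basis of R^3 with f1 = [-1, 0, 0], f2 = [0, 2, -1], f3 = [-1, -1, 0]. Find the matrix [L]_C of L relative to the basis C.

[[-2, -2, -3], [1, -1, -1], [-3, -2, 3]]

The j-th column of [L]_C is [L(fj)]_C.
L(f1) = A f1 = [5, 5, -1] = -2f1 + f2 - 3f3, so column 1 is [-2, 1, -3].
Repeating for f2, f3 and assembling the columns gives [[-2, -2, -3], [1, -1, -1], [-3, -2, 3]].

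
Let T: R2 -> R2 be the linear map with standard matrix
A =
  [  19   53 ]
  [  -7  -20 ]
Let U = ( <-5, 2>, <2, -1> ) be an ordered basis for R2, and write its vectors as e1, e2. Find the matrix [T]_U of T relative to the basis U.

With P the matrix whose columns are e1, e2, [T]_U = P^(-1) A P.
Column by column: T(e1) = A e1 = <11, -5>; its U-coordinates <-1, 3> give column 1.
Continuing for each basis vector yields [T]_U = [[-1, 3], [3, 0]].

[[-1, 3], [3, 0]]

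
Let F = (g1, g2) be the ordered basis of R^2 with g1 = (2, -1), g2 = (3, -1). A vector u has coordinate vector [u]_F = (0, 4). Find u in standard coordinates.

(12, -4)

u = M [u]_F, where M has columns g1, g2.
Carrying out the matrix-vector product, u = (12, -4).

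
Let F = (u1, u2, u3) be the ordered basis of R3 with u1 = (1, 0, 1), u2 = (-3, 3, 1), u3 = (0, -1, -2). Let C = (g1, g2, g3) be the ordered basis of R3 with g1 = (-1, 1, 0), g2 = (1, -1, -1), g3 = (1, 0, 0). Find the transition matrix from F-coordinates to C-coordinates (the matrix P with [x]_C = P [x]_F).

Let M have columns uj and N have columns gj. Then for every x, N [x]_C = x = M [x]_F, so P = N^(-1) M.
Since det N = -1, N^(-1) has integer entries; multiplying gives P = [[-1, 2, 1], [-1, -1, 2], [1, 0, -1]].

[[-1, 2, 1], [-1, -1, 2], [1, 0, -1]]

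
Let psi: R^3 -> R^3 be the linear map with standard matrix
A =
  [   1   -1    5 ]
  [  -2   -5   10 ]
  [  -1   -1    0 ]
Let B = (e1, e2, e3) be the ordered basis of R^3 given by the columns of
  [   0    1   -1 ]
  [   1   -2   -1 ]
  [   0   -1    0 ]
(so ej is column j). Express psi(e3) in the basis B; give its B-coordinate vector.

<1, -2, -2>

Column 3 of [psi]_B is the B-coordinate vector of psi(e3).
In standard coordinates psi(e3) = A e3 = <0, 7, 2>.
Converting to B: <0, 7, 2> = e1 - 2e2 - 2e3, so the coordinate vector is <1, -2, -2>.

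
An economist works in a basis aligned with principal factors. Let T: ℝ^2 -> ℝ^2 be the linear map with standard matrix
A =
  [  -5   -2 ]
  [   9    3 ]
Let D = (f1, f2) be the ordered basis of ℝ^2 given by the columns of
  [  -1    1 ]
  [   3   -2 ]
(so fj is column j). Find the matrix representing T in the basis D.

[[-2, 1], [-3, 0]]

The j-th column of [T]_D is [T(fj)]_D.
T(f1) = A f1 = <-1, 0> = -2f1 - 3f2, so column 1 is <-2, -3>.
Repeating for f2 and assembling the columns gives [[-2, 1], [-3, 0]].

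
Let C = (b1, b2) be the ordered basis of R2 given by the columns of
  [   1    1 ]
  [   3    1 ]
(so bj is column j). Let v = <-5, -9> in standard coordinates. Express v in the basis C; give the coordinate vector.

<-2, -3>

We seek scalars with c_1 b1 + c_2 b2 = v; equivalently solve M c = v where the columns of M are b1, b2.
System: c_1 + c_2 = -5, 3c_1 + c_2 = -9; solving gives c_1 = -2, c_2 = -3.
Check: -2b1 - 3b2 = <-5, -9>.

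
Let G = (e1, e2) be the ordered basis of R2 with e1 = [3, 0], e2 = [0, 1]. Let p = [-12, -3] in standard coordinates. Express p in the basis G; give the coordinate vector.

Write p = c_1 e1 + c_2 e2 and solve for the c_i.
System: 3c_1 + 0c_2 = -12, 0c_1 + c_2 = -3; solving gives c_1 = -4, c_2 = -3.
Check: -4e1 - 3e2 = [-12, -3].

[-4, -3]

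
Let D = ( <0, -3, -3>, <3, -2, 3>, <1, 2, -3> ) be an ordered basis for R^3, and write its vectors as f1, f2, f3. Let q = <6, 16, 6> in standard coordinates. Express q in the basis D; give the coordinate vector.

We seek scalars with c_1 f1 + ... + c_3 f3 = q; equivalently solve M c = q where the columns of M are f1, ..., f3.
Solving this 3x3 system gives c = (-4, 1, 3).
Check: -4f1 + f2 + 3f3 = <6, 16, 6>.

<-4, 1, 3>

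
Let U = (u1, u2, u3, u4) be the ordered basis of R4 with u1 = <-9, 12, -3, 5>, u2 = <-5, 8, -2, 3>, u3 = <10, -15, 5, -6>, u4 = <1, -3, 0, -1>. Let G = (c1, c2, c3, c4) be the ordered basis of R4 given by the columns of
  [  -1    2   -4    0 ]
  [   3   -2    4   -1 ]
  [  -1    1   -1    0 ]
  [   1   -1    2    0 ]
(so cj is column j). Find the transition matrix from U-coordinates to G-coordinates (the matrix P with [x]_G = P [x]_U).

Let M have columns uj and N have columns cj. Then for every x, N [x]_G = x = M [x]_U, so P = N^(-1) M.
Since det N = -1, N^(-1) has integer entries; multiplying gives P = [[1, 1, -2, -1], [0, 0, 2, -2], [2, 1, -1, -1], [-1, -1, 1, 0]].

[[1, 1, -2, -1], [0, 0, 2, -2], [2, 1, -1, -1], [-1, -1, 1, 0]]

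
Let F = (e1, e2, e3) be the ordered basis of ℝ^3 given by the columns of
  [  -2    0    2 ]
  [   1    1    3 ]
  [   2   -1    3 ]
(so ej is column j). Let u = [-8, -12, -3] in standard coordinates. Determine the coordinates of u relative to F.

[u]_F is the unique c with M c = u, where M has columns e1, ..., e3.
Row-reducing the augmented matrix [M | u] gives c = (1, -4, -3).
Check: e1 - 4e2 - 3e3 = [-8, -12, -3].

[1, -4, -3]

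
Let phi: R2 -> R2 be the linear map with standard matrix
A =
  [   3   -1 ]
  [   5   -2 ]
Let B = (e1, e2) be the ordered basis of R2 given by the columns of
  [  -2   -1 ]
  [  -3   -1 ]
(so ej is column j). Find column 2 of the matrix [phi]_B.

Column 2 of [phi]_B is the B-coordinate vector of phi(e2).
In standard coordinates phi(e2) = A e2 = [-2, -3].
Converting to B: [-2, -3] = e1 + 0·e2, so the coordinate vector is [1, 0].

[1, 0]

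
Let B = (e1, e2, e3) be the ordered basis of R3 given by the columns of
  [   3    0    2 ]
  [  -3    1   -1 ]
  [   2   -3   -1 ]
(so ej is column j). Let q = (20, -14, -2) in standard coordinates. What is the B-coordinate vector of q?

We seek scalars with c_1 e1 + ... + c_3 e3 = q; equivalently solve M c = q where the columns of M are e1, ..., e3.
Row-reducing the augmented matrix [M | q] gives c = (4, 2, 4).
Check: 4e1 + 2e2 + 4e3 = (20, -14, -2).

(4, 2, 4)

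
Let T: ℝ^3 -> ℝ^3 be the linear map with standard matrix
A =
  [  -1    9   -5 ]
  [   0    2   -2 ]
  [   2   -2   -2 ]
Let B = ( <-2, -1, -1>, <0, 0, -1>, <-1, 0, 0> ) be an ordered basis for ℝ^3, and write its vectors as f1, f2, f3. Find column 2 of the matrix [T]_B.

Compute T(f2) = A f2 = <5, 2, 2> in standard coordinates.
Then write this in B-coordinates: solve for y in y_1 f1 + ... + y_3 f3 = <5, 2, 2>.
This gives y = <-2, 0, -1>, which is column 2 of [T]_B.

<-2, 0, -1>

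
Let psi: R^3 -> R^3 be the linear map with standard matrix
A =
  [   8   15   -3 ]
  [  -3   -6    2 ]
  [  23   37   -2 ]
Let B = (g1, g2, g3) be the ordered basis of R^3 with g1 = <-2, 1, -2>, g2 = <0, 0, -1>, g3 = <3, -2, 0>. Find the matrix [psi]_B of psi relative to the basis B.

With P the matrix whose columns are g1, ..., g3, [psi]_B = P^(-1) A P.
Column by column: psi(g1) = A g1 = <5, -4, -5>; its B-coordinates <2, 1, 3> give column 1.
Continuing for each basis vector yields [psi]_B = [[2, 0, 3], [1, -2, -1], [3, 1, 0]].

[[2, 0, 3], [1, -2, -1], [3, 1, 0]]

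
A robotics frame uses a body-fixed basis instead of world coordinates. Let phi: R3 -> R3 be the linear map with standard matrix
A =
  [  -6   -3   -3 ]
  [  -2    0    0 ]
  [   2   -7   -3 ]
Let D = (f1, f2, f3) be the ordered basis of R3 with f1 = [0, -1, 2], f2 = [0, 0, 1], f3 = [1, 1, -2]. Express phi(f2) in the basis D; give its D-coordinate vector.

Compute phi(f2) = A f2 = [-3, 0, -3] in standard coordinates.
Then write this in D-coordinates: solve for y in y_1 f1 + ... + y_3 f3 = [-3, 0, -3].
This gives y = [-3, -3, -3], which is column 2 of [phi]_D.

[-3, -3, -3]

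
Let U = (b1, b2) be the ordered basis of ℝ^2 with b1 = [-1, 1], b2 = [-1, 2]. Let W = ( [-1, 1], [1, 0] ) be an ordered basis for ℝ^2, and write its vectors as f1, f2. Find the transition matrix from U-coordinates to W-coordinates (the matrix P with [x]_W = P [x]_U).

[[1, 2], [0, 1]]

Column j of P is [bj]_W, since P maps U-coordinates to W-coordinates.
Expressing b1 in W: b1 = f1 + 0·f2, so column 1 of P is [1, 0].
Doing the same for each bj gives P = [[1, 2], [0, 1]].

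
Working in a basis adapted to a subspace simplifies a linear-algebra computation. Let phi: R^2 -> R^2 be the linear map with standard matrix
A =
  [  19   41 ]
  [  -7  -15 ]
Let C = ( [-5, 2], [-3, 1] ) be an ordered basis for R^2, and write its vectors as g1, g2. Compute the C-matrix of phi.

[[2, 2], [1, 2]]

With P the matrix whose columns are g1, g2, [phi]_C = P^(-1) A P.
Column by column: phi(g1) = A g1 = [-13, 5]; its C-coordinates [2, 1] give column 1.
Continuing for each basis vector yields [phi]_C = [[2, 2], [1, 2]].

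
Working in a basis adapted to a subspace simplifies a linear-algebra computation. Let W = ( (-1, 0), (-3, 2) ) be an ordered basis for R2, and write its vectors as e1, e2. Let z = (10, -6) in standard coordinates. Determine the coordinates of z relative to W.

We seek scalars with c_1 e1 + c_2 e2 = z; equivalently solve M c = z where the columns of M are e1, e2.
System: -c_1 - 3c_2 = 10, 0c_1 + 2c_2 = -6; solving gives c_1 = -1, c_2 = -3.
Check: -e1 - 3e2 = (10, -6).

(-1, -3)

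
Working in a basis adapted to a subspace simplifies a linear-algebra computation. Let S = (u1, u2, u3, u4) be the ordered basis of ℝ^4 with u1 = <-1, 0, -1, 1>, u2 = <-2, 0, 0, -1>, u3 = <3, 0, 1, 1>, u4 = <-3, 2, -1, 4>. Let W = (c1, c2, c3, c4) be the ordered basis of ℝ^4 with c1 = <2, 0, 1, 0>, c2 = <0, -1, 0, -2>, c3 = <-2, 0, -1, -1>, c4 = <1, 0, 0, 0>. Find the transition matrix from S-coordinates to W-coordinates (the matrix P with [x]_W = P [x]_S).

Take x = uj: its S-coordinates are the j-th standard unit vector, so P e_j — column j of P — equals [uj]_W.
u1 = -2c1 + 0·c2 - c3 + c4, giving column 1 = <-2, 0, -1, 1>; repeating for each j gives P = [[-2, 1, 0, -1], [0, 0, 0, -2], [-1, 1, -1, 0], [1, -2, 1, -1]].

[[-2, 1, 0, -1], [0, 0, 0, -2], [-1, 1, -1, 0], [1, -2, 1, -1]]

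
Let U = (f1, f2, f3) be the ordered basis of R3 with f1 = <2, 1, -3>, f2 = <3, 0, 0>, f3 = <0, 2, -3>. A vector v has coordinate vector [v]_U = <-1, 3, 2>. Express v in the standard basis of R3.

<7, 3, -3>

By definition v = -f1 + 3f2 + 2f3.
Summing componentwise gives <7, 3, -3>.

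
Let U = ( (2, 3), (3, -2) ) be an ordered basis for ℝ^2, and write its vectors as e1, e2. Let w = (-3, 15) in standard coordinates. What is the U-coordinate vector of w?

(3, -3)

[w]_U is the unique c with M c = w, where M has columns e1, e2.
System: 2c_1 + 3c_2 = -3, 3c_1 - 2c_2 = 15; solving gives c_1 = 3, c_2 = -3.
Check: 3e1 - 3e2 = (-3, 15).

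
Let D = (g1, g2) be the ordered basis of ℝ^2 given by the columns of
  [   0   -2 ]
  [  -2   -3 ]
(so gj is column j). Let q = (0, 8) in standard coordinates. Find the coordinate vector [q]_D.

We seek scalars with c_1 g1 + c_2 g2 = q; equivalently solve M c = q where the columns of M are g1, g2.
System: 0c_1 - 2c_2 = 0, -2c_1 - 3c_2 = 8; solving gives c_1 = -4, c_2 = 0.
Check: -4g1 + 0·g2 = (0, 8).

(-4, 0)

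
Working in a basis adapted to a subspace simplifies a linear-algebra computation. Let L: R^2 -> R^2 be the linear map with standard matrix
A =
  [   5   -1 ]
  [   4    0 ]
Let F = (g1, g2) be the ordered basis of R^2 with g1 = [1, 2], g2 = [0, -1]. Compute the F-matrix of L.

The j-th column of [L]_F is [L(gj)]_F.
L(g1) = A g1 = [3, 4] = 3g1 + 2g2, so column 1 is [3, 2].
Repeating for g2 and assembling the columns gives [[3, 1], [2, 2]].

[[3, 1], [2, 2]]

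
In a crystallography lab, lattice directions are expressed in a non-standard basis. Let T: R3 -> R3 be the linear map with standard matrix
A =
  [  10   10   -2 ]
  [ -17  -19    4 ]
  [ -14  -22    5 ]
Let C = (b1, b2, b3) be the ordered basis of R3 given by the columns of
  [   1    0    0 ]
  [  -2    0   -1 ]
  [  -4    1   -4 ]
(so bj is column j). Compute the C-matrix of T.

[[-2, -2, -2], [-2, -3, -2], [-1, 0, 1]]

Let P have columns b1, ..., b3. Then [T]_C = P^(-1) A P.
Here det P = 1, so P^(-1) is integer; computing A P first and then P^(-1)(A P) gives [[-2, -2, -2], [-2, -3, -2], [-1, 0, 1]].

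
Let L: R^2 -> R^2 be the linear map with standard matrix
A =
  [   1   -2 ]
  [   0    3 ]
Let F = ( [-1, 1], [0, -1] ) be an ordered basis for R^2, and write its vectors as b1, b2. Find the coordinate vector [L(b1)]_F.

[3, 0]

Compute L(b1) = A b1 = [-3, 3] in standard coordinates.
Then write this in F-coordinates: solve for y in y_1 b1 + y_2 b2 = [-3, 3].
This gives y = [3, 0], which is column 1 of [L]_F.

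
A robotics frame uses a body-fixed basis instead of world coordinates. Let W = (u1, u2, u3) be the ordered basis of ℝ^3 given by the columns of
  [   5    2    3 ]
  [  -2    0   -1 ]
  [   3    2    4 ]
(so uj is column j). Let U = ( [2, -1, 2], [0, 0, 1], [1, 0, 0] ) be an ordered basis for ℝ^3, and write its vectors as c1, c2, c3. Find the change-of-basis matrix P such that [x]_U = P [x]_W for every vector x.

Column j of P is [uj]_U, since P maps W-coordinates to U-coordinates.
Expressing u1 in U: u1 = 2c1 - c2 + c3, so column 1 of P is [2, -1, 1].
Doing the same for each uj gives P = [[2, 0, 1], [-1, 2, 2], [1, 2, 1]].

[[2, 0, 1], [-1, 2, 2], [1, 2, 1]]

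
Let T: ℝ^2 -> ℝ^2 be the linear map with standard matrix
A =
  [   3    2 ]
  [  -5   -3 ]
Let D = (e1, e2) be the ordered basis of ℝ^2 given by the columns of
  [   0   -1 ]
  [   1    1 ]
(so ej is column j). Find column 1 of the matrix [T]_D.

(-1, -2)

Column 1 of [T]_D is the D-coordinate vector of T(e1).
In standard coordinates T(e1) = A e1 = (2, -3).
Converting to D: (2, -3) = -e1 - 2e2, so the coordinate vector is (-1, -2).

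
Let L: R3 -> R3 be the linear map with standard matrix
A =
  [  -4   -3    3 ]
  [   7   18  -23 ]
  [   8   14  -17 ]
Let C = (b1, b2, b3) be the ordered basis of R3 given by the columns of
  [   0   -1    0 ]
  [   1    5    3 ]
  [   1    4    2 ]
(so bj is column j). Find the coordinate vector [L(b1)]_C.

Column 1 of [L]_C is the C-coordinate vector of L(b1).
In standard coordinates L(b1) = A b1 = <0, -5, -3>.
Converting to C: <0, -5, -3> = b1 + 0·b2 - 2b3, so the coordinate vector is <1, 0, -2>.

<1, 0, -2>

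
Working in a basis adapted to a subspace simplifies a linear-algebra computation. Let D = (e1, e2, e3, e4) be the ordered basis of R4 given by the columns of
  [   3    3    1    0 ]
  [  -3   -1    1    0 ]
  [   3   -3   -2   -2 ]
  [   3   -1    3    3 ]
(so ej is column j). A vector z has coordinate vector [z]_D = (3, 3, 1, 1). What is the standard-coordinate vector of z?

By definition z = 3e1 + 3e2 + e3 + e4.
Summing componentwise gives (19, -11, -4, 12).

(19, -11, -4, 12)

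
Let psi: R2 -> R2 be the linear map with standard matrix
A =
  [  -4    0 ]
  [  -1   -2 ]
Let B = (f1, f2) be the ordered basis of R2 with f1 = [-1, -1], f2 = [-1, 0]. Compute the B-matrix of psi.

[[-3, -1], [-1, -3]]

Let P have columns f1, f2. Then [psi]_B = P^(-1) A P.
Here det P = -1, so P^(-1) is integer; computing A P first and then P^(-1)(A P) gives [[-3, -1], [-1, -3]].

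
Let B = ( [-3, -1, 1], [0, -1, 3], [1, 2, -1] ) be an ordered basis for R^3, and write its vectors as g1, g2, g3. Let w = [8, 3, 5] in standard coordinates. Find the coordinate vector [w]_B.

[-2, 3, 2]

[w]_B is the unique c with M c = w, where M has columns g1, ..., g3.
Solving this 3x3 system gives c = (-2, 3, 2).
Check: -2g1 + 3g2 + 2g3 = [8, 3, 5].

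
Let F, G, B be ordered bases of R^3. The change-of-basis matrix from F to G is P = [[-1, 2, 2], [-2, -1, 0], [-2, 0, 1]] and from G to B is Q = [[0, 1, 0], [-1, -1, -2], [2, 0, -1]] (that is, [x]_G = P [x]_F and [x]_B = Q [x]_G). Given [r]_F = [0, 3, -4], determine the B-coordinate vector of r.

[-3, 13, 0]

First [r]_G = P [r]_F = [-2, -3, -4].
Then [r]_B = Q [r]_G = [-3, 13, 0].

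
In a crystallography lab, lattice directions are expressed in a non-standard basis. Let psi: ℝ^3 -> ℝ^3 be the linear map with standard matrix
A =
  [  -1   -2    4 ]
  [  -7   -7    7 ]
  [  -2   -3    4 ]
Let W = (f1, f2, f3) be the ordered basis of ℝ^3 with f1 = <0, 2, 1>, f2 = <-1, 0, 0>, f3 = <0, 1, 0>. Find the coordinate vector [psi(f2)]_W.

Compute psi(f2) = A f2 = <1, 7, 2> in standard coordinates.
Then write this in W-coordinates: solve for y in y_1 f1 + ... + y_3 f3 = <1, 7, 2>.
This gives y = <2, -1, 3>, which is column 2 of [psi]_W.

<2, -1, 3>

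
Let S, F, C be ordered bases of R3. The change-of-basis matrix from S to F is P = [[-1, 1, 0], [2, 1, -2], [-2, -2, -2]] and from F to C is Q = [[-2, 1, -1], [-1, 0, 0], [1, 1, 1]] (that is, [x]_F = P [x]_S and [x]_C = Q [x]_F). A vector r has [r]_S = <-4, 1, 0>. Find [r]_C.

Apply P to get F-coordinates <5, -7, 6>, then Q to get C-coordinates.
The result is [r]_C = <-23, -5, 4>.

<-23, -5, 4>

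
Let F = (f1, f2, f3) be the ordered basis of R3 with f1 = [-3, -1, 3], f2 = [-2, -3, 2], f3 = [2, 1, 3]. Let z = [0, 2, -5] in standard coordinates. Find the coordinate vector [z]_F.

[0, -1, -1]

We seek scalars with c_1 f1 + ... + c_3 f3 = z; equivalently solve M c = z where the columns of M are f1, ..., f3.
Gaussian elimination on [M | z] yields c = (0, -1, -1).
Check: 0·f1 - f2 - f3 = [0, 2, -5].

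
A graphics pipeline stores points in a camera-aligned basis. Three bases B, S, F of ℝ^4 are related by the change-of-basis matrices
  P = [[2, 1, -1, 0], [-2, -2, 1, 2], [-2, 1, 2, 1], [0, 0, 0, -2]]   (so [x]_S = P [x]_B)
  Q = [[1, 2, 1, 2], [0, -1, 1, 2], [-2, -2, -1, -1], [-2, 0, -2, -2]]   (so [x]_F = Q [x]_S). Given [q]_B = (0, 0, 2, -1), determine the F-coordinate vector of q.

(5, 7, -1, -6)

Composing the changes, [q]_F = Q P [q]_B.
Q P = [[-4, -2, 3, 1], [0, 3, 1, -5], [2, 1, -2, -3], [0, -4, -2, 2]]; applying this to (0, 0, 2, -1) gives (5, 7, -1, -6).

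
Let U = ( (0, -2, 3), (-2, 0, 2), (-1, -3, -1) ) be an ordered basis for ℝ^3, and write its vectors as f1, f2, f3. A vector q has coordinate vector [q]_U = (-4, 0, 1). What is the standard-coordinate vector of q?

By definition q = -4f1 + 0·f2 + f3.
Summing componentwise gives (-1, 5, -13).

(-1, 5, -13)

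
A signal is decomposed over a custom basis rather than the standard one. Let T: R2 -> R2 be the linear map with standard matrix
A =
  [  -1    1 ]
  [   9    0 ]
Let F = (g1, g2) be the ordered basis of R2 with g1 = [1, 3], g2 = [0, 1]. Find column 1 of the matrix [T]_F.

[2, 3]

Column 1 of [T]_F is the F-coordinate vector of T(g1).
In standard coordinates T(g1) = A g1 = [2, 9].
Converting to F: [2, 9] = 2g1 + 3g2, so the coordinate vector is [2, 3].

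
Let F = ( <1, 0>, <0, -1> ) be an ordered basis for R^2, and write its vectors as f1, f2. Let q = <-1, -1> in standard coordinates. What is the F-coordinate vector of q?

<-1, 1>

We seek scalars with c_1 f1 + c_2 f2 = q; equivalently solve M c = q where the columns of M are f1, f2.
System: c_1 + 0c_2 = -1, 0c_1 - c_2 = -1; solving gives c_1 = -1, c_2 = 1.
Check: -f1 + f2 = <-1, -1>.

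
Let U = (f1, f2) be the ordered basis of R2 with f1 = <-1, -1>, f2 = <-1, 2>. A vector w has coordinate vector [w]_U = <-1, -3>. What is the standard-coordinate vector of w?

<4, -5>

The coordinates say w = -f1 - 3f2; adding the scaled basis vectors gives <4, -5>.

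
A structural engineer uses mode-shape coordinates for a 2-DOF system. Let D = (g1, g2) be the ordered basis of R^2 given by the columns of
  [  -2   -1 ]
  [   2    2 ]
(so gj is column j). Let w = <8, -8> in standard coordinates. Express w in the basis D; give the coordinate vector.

Write w = c_1 g1 + c_2 g2 and solve for the c_i.
System: -2c_1 - c_2 = 8, 2c_1 + 2c_2 = -8; solving gives c_1 = -4, c_2 = 0.
Check: -4g1 + 0·g2 = <8, -8>.

<-4, 0>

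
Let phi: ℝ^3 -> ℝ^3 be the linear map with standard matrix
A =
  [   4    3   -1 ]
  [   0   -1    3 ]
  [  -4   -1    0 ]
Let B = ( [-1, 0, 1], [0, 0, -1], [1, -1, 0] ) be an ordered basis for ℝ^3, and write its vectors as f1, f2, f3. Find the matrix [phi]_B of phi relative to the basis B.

With P the matrix whose columns are f1, ..., f3, [phi]_B = P^(-1) A P.
Column by column: phi(f1) = A f1 = [-5, 3, 4]; its B-coordinates [2, -2, -3] give column 1.
Continuing for each basis vector yields [phi]_B = [[2, 2, -2], [-2, 2, 1], [-3, 3, -1]].

[[2, 2, -2], [-2, 2, 1], [-3, 3, -1]]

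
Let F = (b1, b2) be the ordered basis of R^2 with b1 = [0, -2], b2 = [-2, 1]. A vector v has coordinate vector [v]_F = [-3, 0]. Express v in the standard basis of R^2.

v = M [v]_F, where M has columns b1, b2.
Carrying out the matrix-vector product, v = [0, 6].

[0, 6]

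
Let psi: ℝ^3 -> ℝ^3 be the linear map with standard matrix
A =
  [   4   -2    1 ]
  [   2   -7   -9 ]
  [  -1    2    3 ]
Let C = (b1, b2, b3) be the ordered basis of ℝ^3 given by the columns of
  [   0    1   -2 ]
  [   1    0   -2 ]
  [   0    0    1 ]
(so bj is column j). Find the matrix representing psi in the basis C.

With P the matrix whose columns are b1, ..., b3, [psi]_C = P^(-1) A P.
Column by column: psi(b1) = A b1 = [-2, -7, 2]; its C-coordinates [-3, 2, 2] give column 1.
Continuing for each basis vector yields [psi]_C = [[-3, 0, 3], [2, 2, -1], [2, -1, 1]].

[[-3, 0, 3], [2, 2, -1], [2, -1, 1]]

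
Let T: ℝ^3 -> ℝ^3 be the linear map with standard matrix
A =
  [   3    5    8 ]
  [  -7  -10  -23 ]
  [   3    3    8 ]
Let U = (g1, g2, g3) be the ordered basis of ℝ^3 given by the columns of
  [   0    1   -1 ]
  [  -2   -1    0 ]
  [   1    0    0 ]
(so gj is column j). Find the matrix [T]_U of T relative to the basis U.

[[2, 0, -3], [-1, -3, -1], [1, -1, 2]]

With P the matrix whose columns are g1, ..., g3, [T]_U = P^(-1) A P.
Column by column: T(g1) = A g1 = <-2, -3, 2>; its U-coordinates <2, -1, 1> give column 1.
Continuing for each basis vector yields [T]_U = [[2, 0, -3], [-1, -3, -1], [1, -1, 2]].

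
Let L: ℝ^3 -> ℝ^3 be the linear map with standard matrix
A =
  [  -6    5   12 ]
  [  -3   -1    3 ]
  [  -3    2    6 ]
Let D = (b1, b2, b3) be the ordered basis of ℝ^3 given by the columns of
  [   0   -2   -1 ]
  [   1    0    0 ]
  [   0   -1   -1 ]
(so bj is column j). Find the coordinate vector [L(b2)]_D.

<3, 0, 0>

Column 2 of [L]_D is the D-coordinate vector of L(b2).
In standard coordinates L(b2) = A b2 = <0, 3, 0>.
Converting to D: <0, 3, 0> = 3b1 + 0·b2 + 0·b3, so the coordinate vector is <3, 0, 0>.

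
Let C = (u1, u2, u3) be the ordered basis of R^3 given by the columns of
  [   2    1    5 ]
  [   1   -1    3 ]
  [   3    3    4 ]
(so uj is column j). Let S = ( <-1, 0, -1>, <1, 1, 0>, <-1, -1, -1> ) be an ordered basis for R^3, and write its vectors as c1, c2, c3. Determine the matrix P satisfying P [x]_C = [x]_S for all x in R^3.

[[-1, -2, -2], [-1, -2, 1], [-2, -1, -2]]

Column j of P is [uj]_S, since P maps C-coordinates to S-coordinates.
Expressing u1 in S: u1 = -c1 - c2 - 2c3, so column 1 of P is <-1, -1, -2>.
Doing the same for each uj gives P = [[-1, -2, -2], [-1, -2, 1], [-2, -1, -2]].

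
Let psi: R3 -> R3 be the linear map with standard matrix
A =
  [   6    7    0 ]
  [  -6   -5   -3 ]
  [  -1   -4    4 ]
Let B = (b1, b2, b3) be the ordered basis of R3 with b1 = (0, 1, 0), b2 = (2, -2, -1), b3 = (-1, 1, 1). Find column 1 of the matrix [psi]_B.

(2, 3, -1)

Compute psi(b1) = A b1 = (7, -5, -4) in standard coordinates.
Then write this in B-coordinates: solve for y in y_1 b1 + ... + y_3 b3 = (7, -5, -4).
This gives y = (2, 3, -1), which is column 1 of [psi]_B.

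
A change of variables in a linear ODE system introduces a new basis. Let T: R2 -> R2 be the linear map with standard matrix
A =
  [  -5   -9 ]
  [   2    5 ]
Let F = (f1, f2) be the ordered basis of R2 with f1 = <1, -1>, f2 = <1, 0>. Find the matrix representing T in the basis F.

[[3, -2], [1, -3]]

With P the matrix whose columns are f1, f2, [T]_F = P^(-1) A P.
Column by column: T(f1) = A f1 = <4, -3>; its F-coordinates <3, 1> give column 1.
Continuing for each basis vector yields [T]_F = [[3, -2], [1, -3]].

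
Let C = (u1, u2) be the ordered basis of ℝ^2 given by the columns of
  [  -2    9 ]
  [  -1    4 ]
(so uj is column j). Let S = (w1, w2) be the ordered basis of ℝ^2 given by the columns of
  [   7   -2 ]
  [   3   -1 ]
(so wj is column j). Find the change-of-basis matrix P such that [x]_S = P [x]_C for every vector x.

Let M have columns uj and N have columns wj. Then for every x, N [x]_S = x = M [x]_C, so P = N^(-1) M.
Since det N = -1, N^(-1) has integer entries; multiplying gives P = [[0, 1], [1, -1]].

[[0, 1], [1, -1]]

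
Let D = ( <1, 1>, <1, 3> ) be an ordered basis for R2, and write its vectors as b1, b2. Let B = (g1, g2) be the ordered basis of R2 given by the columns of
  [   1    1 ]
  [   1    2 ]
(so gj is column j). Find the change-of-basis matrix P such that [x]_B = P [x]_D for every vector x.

Take x = bj: its D-coordinates are the j-th standard unit vector, so P e_j — column j of P — equals [bj]_B.
b1 = g1 + 0·g2, giving column 1 = <1, 0>; repeating for each j gives P = [[1, -1], [0, 2]].

[[1, -1], [0, 2]]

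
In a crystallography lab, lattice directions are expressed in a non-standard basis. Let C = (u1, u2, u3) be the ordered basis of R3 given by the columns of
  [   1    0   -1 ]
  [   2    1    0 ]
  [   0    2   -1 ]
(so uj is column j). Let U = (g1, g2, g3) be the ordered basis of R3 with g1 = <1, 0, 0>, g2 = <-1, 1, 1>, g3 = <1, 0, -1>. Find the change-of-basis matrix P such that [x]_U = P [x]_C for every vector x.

Let M have columns uj and N have columns gj. Then for every x, N [x]_U = x = M [x]_C, so P = N^(-1) M.
Since det N = -1, N^(-1) has integer entries; multiplying gives P = [[1, 2, -2], [2, 1, 0], [2, -1, 1]].

[[1, 2, -2], [2, 1, 0], [2, -1, 1]]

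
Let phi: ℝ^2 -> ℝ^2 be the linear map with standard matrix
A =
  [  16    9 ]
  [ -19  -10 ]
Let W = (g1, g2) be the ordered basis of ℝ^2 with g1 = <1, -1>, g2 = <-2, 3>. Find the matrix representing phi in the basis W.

[[3, 1], [-2, 3]]

With P the matrix whose columns are g1, g2, [phi]_W = P^(-1) A P.
Column by column: phi(g1) = A g1 = <7, -9>; its W-coordinates <3, -2> give column 1.
Continuing for each basis vector yields [phi]_W = [[3, 1], [-2, 3]].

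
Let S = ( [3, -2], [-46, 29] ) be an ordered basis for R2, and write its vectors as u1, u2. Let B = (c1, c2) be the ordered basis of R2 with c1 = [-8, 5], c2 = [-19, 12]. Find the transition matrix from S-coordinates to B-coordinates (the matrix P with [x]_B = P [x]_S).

[[2, 1], [-1, 2]]

Let M have columns uj and N have columns cj. Then for every x, N [x]_B = x = M [x]_S, so P = N^(-1) M.
Since det N = -1, N^(-1) has integer entries; multiplying gives P = [[2, 1], [-1, 2]].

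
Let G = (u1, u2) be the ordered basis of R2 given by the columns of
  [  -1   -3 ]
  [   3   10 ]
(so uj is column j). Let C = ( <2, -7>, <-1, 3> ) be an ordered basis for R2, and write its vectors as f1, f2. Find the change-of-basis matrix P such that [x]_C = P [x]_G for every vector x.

Let M have columns uj and N have columns fj. Then for every x, N [x]_C = x = M [x]_G, so P = N^(-1) M.
Since det N = -1, N^(-1) has integer entries; multiplying gives P = [[0, -1], [1, 1]].

[[0, -1], [1, 1]]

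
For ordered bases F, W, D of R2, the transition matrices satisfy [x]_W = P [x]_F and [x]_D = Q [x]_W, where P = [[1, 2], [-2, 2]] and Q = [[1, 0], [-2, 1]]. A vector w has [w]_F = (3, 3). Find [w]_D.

(9, -18)

Composing the changes, [w]_D = Q P [w]_F.
Q P = [[1, 2], [-4, -2]]; applying this to (3, 3) gives (9, -18).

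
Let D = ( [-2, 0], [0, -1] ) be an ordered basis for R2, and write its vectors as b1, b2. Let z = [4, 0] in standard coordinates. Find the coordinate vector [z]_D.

We seek scalars with c_1 b1 + c_2 b2 = z; equivalently solve M c = z where the columns of M are b1, b2.
System: -2c_1 + 0c_2 = 4, 0c_1 - c_2 = 0; solving gives c_1 = -2, c_2 = 0.
Check: -2b1 + 0·b2 = [4, 0].

[-2, 0]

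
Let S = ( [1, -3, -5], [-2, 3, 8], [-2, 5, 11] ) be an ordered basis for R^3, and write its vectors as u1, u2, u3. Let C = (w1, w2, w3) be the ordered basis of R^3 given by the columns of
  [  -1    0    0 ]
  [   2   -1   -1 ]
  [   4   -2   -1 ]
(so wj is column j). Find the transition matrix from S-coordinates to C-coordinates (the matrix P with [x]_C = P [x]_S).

Column j of P is [uj]_C, since P maps S-coordinates to C-coordinates.
Expressing u1 in C: u1 = -w1 + 0·w2 + w3, so column 1 of P is [-1, 0, 1].
Doing the same for each uj gives P = [[-1, 2, 2], [0, -1, -2], [1, 2, 1]].

[[-1, 2, 2], [0, -1, -2], [1, 2, 1]]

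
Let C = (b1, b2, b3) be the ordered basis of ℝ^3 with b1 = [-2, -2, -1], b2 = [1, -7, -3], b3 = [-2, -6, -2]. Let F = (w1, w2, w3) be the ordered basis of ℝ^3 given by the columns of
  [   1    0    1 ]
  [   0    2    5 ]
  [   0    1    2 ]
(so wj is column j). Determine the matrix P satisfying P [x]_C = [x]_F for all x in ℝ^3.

Let M have columns bj and N have columns wj. Then for every x, N [x]_F = x = M [x]_C, so P = N^(-1) M.
Since det N = -1, N^(-1) has integer entries; multiplying gives P = [[-2, 2, 0], [-1, -1, 2], [0, -1, -2]].

[[-2, 2, 0], [-1, -1, 2], [0, -1, -2]]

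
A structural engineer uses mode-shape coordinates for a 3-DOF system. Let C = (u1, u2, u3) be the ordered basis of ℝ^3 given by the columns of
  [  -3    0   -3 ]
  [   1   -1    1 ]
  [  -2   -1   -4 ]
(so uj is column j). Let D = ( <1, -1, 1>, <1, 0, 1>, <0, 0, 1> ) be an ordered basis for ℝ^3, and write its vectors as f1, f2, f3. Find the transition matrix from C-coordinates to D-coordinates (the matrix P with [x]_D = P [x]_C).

Column j of P is [uj]_D, since P maps C-coordinates to D-coordinates.
Expressing u1 in D: u1 = -f1 - 2f2 + f3, so column 1 of P is <-1, -2, 1>.
Doing the same for each uj gives P = [[-1, 1, -1], [-2, -1, -2], [1, -1, -1]].

[[-1, 1, -1], [-2, -1, -2], [1, -1, -1]]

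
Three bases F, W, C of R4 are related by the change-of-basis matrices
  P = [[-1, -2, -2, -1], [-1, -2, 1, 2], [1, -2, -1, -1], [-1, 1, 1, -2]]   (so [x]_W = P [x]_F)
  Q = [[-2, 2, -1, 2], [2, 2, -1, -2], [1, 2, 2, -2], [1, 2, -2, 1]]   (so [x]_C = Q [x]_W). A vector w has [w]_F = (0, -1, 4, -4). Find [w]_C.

First [w]_W = P [w]_F = (-2, -2, 2, 11).
Then [w]_C = Q [w]_W = (20, -32, -24, 1).

(20, -32, -24, 1)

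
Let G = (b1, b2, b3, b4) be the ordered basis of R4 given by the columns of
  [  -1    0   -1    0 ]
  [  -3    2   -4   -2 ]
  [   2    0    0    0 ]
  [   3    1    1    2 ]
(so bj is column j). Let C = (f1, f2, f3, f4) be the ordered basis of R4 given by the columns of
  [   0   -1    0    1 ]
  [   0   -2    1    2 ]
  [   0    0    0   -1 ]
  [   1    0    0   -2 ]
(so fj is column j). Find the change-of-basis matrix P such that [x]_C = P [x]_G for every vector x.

[[-1, 1, 1, 2], [-1, 0, 1, 0], [-1, 2, -2, -2], [-2, 0, 0, 0]]

Let M have columns bj and N have columns fj. Then for every x, N [x]_C = x = M [x]_G, so P = N^(-1) M.
Since det N = -1, N^(-1) has integer entries; multiplying gives P = [[-1, 1, 1, 2], [-1, 0, 1, 0], [-1, 2, -2, -2], [-2, 0, 0, 0]].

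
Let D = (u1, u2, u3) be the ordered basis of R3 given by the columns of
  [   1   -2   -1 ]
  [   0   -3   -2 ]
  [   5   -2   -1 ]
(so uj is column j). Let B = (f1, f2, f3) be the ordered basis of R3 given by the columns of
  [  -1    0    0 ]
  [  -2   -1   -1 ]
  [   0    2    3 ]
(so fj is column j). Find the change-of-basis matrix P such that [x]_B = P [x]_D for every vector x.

Column j of P is [uj]_B, since P maps D-coordinates to B-coordinates.
Expressing u1 in B: u1 = -f1 + f2 + f3, so column 1 of P is (-1, 1, 1).
Doing the same for each uj gives P = [[-1, 2, 1], [1, -1, 1], [1, 0, -1]].

[[-1, 2, 1], [1, -1, 1], [1, 0, -1]]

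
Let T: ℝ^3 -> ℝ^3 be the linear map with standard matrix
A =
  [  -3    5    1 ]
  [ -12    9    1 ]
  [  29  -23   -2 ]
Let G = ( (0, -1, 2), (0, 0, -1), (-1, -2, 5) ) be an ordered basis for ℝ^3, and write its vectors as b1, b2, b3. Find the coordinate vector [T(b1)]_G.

(1, -2, 3)

Compute T(b1) = A b1 = (-3, -7, 19) in standard coordinates.
Then write this in G-coordinates: solve for y in y_1 b1 + ... + y_3 b3 = (-3, -7, 19).
This gives y = (1, -2, 3), which is column 1 of [T]_G.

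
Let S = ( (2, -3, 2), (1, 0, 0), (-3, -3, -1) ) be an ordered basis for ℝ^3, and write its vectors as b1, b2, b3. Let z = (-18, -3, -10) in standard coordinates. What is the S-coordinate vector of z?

Write z = c_1 b1 + ... + c_3 b3 and solve for the c_i.
Row-reducing the augmented matrix [M | z] gives c = (-3, 0, 4).
Check: -3b1 + 0·b2 + 4b3 = (-18, -3, -10).

(-3, 0, 4)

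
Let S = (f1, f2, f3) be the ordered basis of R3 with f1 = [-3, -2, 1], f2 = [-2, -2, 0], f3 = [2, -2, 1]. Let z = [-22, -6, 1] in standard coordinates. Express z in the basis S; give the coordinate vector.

Write z = c_1 f1 + ... + c_3 f3 and solve for the c_i.
Solving this 3x3 system gives c = (4, 2, -3).
Check: 4f1 + 2f2 - 3f3 = [-22, -6, 1].

[4, 2, -3]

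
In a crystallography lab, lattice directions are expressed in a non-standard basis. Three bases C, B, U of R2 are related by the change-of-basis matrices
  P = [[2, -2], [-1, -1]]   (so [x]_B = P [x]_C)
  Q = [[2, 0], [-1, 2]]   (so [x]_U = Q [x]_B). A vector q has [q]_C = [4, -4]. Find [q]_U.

[32, -16]

First [q]_B = P [q]_C = [16, 0].
Then [q]_U = Q [q]_B = [32, -16].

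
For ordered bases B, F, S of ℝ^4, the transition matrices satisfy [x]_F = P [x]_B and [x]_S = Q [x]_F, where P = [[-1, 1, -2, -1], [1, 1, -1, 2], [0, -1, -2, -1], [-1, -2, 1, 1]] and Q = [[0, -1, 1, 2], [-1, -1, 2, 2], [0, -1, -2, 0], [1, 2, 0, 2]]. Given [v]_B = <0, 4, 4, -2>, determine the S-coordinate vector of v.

Apply P to get F-coordinates <-2, -4, -10, -6>, then Q to get S-coordinates.
The result is [v]_S = <-18, -26, 24, -22>.

<-18, -26, 24, -22>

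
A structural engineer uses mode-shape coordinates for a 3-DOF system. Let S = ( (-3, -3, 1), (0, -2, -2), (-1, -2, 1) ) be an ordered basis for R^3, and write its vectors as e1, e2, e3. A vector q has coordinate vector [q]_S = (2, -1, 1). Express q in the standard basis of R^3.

q = M [q]_S, where M has columns e1, ..., e3.
Carrying out the matrix-vector product, q = (-7, -6, 5).

(-7, -6, 5)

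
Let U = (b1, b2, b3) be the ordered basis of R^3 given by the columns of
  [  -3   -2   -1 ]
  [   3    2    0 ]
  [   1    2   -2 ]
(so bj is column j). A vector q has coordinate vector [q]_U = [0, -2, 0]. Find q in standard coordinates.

[4, -4, -4]

By definition q = 0·b1 - 2b2 + 0·b3.
Summing componentwise gives [4, -4, -4].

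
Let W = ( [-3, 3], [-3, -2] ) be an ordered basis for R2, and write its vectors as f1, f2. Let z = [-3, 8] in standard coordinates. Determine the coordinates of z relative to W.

[2, -1]

Write z = c_1 f1 + c_2 f2 and solve for the c_i.
System: -3c_1 - 3c_2 = -3, 3c_1 - 2c_2 = 8; solving gives c_1 = 2, c_2 = -1.
Check: 2f1 - f2 = [-3, 8].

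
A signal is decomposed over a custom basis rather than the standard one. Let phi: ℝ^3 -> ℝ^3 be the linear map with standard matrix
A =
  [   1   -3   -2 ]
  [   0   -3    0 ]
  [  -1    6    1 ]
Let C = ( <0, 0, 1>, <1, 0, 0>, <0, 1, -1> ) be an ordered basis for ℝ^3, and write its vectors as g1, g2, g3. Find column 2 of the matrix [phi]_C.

Column 2 of [phi]_C is the C-coordinate vector of phi(g2).
In standard coordinates phi(g2) = A g2 = <1, 0, -1>.
Converting to C: <1, 0, -1> = -g1 + g2 + 0·g3, so the coordinate vector is <-1, 1, 0>.

<-1, 1, 0>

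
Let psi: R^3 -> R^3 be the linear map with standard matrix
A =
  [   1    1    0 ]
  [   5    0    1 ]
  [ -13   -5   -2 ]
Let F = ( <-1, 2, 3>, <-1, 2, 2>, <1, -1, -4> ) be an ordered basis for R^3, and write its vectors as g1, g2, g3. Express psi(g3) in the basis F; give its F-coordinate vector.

Compute psi(g3) = A g3 = <0, 1, 0> in standard coordinates.
Then write this in F-coordinates: solve for y in y_1 g1 + ... + y_3 g3 = <0, 1, 0>.
This gives y = <2, -1, 1>, which is column 3 of [psi]_F.

<2, -1, 1>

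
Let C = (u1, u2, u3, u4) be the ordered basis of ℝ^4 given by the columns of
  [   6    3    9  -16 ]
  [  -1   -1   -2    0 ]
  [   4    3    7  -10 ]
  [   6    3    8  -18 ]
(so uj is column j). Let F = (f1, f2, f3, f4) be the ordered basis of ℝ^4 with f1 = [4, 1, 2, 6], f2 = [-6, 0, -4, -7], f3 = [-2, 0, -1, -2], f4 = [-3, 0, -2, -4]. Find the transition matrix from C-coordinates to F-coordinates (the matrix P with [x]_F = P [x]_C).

Take x = uj: its C-coordinates are the j-th standard unit vector, so P e_j — column j of P — equals [uj]_F.
u1 = -f1 + 0·f2 - 2f3 - 2f4, giving column 1 = [-1, 0, -2, -2]; repeating for each j gives P = [[-1, -1, -2, 0], [0, -1, -2, 2], [-2, 1, -1, 2], [-2, -1, -1, 0]].

[[-1, -1, -2, 0], [0, -1, -2, 2], [-2, 1, -1, 2], [-2, -1, -1, 0]]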